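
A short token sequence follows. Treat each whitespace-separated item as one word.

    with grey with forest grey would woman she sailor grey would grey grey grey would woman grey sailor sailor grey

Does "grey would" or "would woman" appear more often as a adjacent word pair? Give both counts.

"grey would" (3 vs 2)

"grey would": 3 occurrences
"would woman": 2 occurrences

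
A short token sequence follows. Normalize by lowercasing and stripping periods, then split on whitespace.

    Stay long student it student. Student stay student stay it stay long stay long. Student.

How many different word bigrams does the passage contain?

10

15 tokens → 14 bigram windows in total.
Repeated bigrams (each contributes count−1 duplicates):
  stay long: 3
  long student: 2
  student stay: 2
4 duplicate windows → 14 − 4 = 10 distinct.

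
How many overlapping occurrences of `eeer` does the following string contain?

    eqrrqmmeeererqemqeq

1

Sliding a length-4 window over the 19 characters (16 positions):
  position 8–11: eeer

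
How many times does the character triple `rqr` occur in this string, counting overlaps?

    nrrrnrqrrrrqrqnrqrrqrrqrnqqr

Sliding a length-3 window over the 28 characters (26 positions):
  position 6–8: rqr
  position 11–13: rqr
  position 16–18: rqr
  position 19–21: rqr
  position 22–24: rqr

5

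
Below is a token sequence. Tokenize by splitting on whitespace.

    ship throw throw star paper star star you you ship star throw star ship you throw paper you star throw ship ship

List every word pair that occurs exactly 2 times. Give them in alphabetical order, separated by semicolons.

Bigram counts meeting the condition (exactly 2 times):
  star throw: 2
  throw star: 2

star throw; throw star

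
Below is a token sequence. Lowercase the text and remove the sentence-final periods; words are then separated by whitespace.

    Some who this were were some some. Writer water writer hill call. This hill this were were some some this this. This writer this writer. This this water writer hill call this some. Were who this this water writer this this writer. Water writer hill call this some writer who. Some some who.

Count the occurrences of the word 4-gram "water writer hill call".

Scanning the 50 overlapping 4-gram windows for "water writer hill call":
  position 9–12: water writer hill call
  position 28–31: water writer hill call
  position 43–46: water writer hill call

3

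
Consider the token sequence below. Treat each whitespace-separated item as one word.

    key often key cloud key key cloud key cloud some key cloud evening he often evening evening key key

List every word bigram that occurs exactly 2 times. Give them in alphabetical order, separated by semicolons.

Bigram counts meeting the condition (exactly 2 times):
  cloud key: 2
  key key: 2

cloud key; key key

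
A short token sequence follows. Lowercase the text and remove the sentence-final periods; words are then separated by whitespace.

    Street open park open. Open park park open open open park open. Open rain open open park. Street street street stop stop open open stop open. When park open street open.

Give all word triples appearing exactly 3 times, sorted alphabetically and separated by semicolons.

Trigram counts meeting the condition (exactly 3 times):
  open open park: 3
  park open open: 3

open open park; park open open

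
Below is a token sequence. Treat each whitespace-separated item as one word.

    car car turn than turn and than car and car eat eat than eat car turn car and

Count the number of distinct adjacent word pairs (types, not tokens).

18 tokens → 17 bigram windows in total.
Repeated bigrams (each contributes count−1 duplicates):
  car and: 2
  car turn: 2
2 duplicate windows → 17 − 2 = 15 distinct.

15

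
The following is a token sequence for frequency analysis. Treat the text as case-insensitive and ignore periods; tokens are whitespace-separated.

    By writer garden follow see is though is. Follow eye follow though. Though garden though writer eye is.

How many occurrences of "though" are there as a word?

Scanning the 18 tokens for "though":
  position 7: though
  position 12: though
  position 13: though
  position 15: though

4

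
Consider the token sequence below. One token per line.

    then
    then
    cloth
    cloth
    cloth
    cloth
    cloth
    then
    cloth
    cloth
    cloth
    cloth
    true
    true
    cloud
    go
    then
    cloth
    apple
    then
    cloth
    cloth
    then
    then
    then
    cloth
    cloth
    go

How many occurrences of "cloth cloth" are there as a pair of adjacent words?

9

Scanning the 27 overlapping bigram windows for "cloth cloth":
  position 3–4: cloth cloth
  position 4–5: cloth cloth
  position 5–6: cloth cloth
  position 6–7: cloth cloth
  position 9–10: cloth cloth
  position 10–11: cloth cloth
  position 11–12: cloth cloth
  position 21–22: cloth cloth
  position 26–27: cloth cloth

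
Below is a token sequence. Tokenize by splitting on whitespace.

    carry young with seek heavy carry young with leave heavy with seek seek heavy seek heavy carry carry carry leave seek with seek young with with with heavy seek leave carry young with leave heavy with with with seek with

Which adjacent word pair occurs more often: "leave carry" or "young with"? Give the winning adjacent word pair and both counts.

"young with" (4 vs 1)

"leave carry": 1 occurrence
"young with": 4 occurrences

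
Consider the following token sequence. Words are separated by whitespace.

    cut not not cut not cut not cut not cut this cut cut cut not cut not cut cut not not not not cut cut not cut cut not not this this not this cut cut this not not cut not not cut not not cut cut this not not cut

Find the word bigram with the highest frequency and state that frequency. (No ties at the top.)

"not cut", 12 times

Bigram frequencies (highest first):
  not cut: 12
  cut not: 11
  not not: 9
  cut cut: 7
  cut this: 3
  this not: 3
  … (3 more, each ≤ 2)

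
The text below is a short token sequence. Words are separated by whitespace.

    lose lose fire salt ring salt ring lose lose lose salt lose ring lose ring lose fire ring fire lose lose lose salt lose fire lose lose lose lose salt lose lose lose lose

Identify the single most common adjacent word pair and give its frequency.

"lose lose", 11 times

Bigram frequencies (highest first):
  lose lose: 11
  lose fire: 3
  ring lose: 3
  lose salt: 3
  salt lose: 3
  salt ring: 2
  … (6 more, each ≤ 2)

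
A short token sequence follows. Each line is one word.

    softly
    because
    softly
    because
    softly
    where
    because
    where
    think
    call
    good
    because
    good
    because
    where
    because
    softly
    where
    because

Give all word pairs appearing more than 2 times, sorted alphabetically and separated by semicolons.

Bigram counts meeting the condition (more than 2 times):
  because softly: 3
  where because: 3

because softly; where because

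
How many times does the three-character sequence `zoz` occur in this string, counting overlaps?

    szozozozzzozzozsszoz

Sliding a length-3 window over the 20 characters (18 positions):
  position 2–4: zoz
  position 4–6: zoz
  position 6–8: zoz
  position 10–12: zoz
  position 13–15: zoz
  position 18–20: zoz

6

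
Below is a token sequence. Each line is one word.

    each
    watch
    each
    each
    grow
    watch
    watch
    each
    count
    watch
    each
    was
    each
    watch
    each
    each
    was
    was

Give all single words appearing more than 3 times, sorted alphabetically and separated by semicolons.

Unigram counts meeting the condition (more than 3 times):
  each: 8
  watch: 5

each; watch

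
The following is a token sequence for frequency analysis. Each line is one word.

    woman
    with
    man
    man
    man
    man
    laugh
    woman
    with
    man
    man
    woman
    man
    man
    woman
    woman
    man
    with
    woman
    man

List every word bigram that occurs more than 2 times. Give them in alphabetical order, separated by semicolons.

Bigram counts meeting the condition (more than 2 times):
  man man: 5
  woman man: 3

man man; woman man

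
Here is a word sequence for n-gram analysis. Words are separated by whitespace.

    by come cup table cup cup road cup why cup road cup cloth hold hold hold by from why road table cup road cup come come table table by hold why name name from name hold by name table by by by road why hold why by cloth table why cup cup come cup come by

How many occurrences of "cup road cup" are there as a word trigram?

3

Scanning the 54 overlapping trigram windows for "cup road cup":
  position 6–8: cup road cup
  position 10–12: cup road cup
  position 22–24: cup road cup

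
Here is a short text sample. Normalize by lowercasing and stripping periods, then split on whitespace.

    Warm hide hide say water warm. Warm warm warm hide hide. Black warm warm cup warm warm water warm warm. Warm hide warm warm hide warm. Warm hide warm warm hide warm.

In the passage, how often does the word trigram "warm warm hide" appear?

Scanning the 30 overlapping trigram windows for "warm warm hide":
  position 8–10: warm warm hide
  position 20–22: warm warm hide
  position 23–25: warm warm hide
  position 26–28: warm warm hide
  position 29–31: warm warm hide

5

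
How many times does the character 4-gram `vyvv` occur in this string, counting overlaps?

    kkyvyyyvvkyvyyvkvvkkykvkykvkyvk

0

Sliding a length-4 window over the 31 characters (28 positions):
  (no match at any position)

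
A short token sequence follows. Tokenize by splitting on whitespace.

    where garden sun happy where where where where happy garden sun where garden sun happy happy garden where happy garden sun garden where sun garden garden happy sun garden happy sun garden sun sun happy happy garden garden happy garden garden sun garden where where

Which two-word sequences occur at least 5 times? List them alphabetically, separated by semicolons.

Bigram counts meeting the condition (at least 5 times):
  garden sun: 6
  happy garden: 5
  sun garden: 5

garden sun; happy garden; sun garden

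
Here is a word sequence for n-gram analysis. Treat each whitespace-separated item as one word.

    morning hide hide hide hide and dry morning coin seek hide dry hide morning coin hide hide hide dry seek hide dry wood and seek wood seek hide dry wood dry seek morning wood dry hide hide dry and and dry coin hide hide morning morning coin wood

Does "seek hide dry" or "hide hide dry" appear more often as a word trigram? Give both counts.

"seek hide dry" (3 vs 2)

"seek hide dry": 3 occurrences
"hide hide dry": 2 occurrences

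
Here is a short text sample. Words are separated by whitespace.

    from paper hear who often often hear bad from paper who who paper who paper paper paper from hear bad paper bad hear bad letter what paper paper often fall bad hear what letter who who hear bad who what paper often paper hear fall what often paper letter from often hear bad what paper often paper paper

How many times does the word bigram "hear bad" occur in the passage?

Scanning the 57 overlapping bigram windows for "hear bad":
  position 7–8: hear bad
  position 19–20: hear bad
  position 23–24: hear bad
  position 37–38: hear bad
  position 52–53: hear bad

5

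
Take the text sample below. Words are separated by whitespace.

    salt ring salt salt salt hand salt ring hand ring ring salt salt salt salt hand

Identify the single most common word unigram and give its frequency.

Unigram frequencies (highest first):
  salt: 9
  ring: 4
  hand: 3

"salt", 9 times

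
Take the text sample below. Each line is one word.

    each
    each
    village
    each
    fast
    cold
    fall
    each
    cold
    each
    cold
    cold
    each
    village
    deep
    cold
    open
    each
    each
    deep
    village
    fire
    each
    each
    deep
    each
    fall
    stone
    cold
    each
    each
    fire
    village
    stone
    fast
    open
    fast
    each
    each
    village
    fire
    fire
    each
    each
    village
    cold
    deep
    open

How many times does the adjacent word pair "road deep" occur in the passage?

Scanning the 47 overlapping bigram windows for "road deep":
  (none found)

0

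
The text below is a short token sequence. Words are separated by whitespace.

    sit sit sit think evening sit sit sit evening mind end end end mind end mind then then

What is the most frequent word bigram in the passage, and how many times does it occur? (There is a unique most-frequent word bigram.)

Bigram frequencies (highest first):
  sit sit: 4
  mind end: 2
  end end: 2
  end mind: 2
  sit think: 1
  think evening: 1
  … (5 more, each ≤ 1)

"sit sit", 4 times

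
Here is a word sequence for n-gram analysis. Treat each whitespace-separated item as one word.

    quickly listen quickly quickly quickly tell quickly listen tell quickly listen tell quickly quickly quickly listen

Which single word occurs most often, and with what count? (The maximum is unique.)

Unigram frequencies (highest first):
  quickly: 9
  listen: 4
  tell: 3

"quickly", 9 times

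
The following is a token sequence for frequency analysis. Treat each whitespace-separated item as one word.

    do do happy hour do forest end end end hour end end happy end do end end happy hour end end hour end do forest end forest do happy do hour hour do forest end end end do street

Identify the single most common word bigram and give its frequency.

"end end", 7 times

Bigram frequencies (highest first):
  end end: 7
  do forest: 3
  forest end: 3
  hour end: 3
  end do: 3
  do happy: 2
  … (13 more, each ≤ 2)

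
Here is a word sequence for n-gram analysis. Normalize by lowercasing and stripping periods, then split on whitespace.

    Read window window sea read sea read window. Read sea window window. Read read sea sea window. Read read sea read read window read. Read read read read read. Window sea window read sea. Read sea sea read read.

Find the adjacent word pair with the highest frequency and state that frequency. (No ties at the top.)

Bigram frequencies (highest first):
  read read: 9
  read sea: 6
  sea read: 5
  window read: 5
  read window: 4
  sea window: 3
  … (3 more, each ≤ 2)

"read read", 9 times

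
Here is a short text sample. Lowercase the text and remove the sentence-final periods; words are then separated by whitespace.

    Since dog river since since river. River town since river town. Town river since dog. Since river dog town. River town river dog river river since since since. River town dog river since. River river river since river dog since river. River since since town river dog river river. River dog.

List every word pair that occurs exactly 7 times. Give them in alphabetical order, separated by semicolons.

river river; since river

Bigram counts meeting the condition (exactly 7 times):
  river river: 7
  since river: 7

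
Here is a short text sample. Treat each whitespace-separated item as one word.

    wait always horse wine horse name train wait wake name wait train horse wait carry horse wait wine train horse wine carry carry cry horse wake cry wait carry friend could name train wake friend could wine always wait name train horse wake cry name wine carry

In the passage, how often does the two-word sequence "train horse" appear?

3

Scanning the 46 overlapping bigram windows for "train horse":
  position 12–13: train horse
  position 19–20: train horse
  position 41–42: train horse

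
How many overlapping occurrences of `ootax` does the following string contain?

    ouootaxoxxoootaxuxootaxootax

4

Sliding a length-5 window over the 28 characters (24 positions):
  position 3–7: ootax
  position 12–16: ootax
  position 19–23: ootax
  position 24–28: ootax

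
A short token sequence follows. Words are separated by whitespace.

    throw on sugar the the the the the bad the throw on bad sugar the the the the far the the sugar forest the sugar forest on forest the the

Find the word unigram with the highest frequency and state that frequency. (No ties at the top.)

Unigram frequencies (highest first):
  the: 15
  sugar: 4
  on: 3
  forest: 3
  throw: 2
  bad: 2
  … (1 more, each ≤ 1)

"the", 15 times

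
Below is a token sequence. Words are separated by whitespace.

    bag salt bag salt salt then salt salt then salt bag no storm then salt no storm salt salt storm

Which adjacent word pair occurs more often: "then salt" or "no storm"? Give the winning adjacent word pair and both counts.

"then salt": 3 occurrences
"no storm": 2 occurrences

"then salt" (3 vs 2)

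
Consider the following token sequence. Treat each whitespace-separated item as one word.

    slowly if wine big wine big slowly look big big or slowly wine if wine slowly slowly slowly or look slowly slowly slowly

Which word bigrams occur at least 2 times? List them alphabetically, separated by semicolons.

Bigram counts meeting the condition (at least 2 times):
  if wine: 2
  slowly slowly: 4
  wine big: 2

if wine; slowly slowly; wine big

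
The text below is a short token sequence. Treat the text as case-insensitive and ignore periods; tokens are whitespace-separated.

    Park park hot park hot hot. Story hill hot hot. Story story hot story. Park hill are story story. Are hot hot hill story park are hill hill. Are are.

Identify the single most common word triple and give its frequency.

"hot hot story", 2 times

Trigram frequencies (highest first):
  hot hot story: 2
  park park hot: 1
  park hot park: 1
  hot park hot: 1
  park hot hot: 1
  hot story hill: 1
  … (21 more, each ≤ 1)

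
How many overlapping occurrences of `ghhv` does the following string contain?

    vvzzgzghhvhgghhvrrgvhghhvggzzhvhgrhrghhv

4

Sliding a length-4 window over the 40 characters (37 positions):
  position 7–10: ghhv
  position 13–16: ghhv
  position 22–25: ghhv
  position 37–40: ghhv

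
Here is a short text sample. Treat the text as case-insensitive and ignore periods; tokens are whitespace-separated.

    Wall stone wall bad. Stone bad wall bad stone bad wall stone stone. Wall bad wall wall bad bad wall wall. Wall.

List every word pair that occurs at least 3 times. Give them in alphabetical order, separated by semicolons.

bad wall; wall bad; wall wall

Bigram counts meeting the condition (at least 3 times):
  bad wall: 4
  wall bad: 4
  wall wall: 3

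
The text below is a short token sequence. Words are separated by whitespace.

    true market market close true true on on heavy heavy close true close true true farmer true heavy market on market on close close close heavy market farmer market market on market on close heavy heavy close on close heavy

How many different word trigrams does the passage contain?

40 tokens → 38 trigram windows in total.
Repeated trigrams (each contributes count−1 duplicates):
  close true true: 2
  heavy heavy close: 2
  market on close: 2
  market on market: 2
  on close heavy: 2
  on market on: 2
6 duplicate windows → 38 − 6 = 32 distinct.

32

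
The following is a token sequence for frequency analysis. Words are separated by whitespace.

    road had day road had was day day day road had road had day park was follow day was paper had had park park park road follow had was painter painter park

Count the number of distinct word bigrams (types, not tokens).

32 tokens → 31 bigram windows in total.
Repeated bigrams (each contributes count−1 duplicates):
  road had: 4
  day day: 2
  day road: 2
  had day: 2
  had was: 2
  park park: 2
8 duplicate windows → 31 − 8 = 23 distinct.

23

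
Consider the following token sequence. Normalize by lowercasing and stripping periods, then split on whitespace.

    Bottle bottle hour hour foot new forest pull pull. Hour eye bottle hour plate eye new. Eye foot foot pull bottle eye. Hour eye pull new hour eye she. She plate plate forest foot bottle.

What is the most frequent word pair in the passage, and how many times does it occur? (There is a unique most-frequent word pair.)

Bigram frequencies (highest first):
  hour eye: 3
  bottle hour: 2
  bottle bottle: 1
  hour hour: 1
  hour foot: 1
  foot new: 1
  … (25 more, each ≤ 1)

"hour eye", 3 times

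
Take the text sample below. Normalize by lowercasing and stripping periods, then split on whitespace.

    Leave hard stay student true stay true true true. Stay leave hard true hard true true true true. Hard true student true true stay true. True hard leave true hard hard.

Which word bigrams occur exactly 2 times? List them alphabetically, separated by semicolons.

Bigram counts meeting the condition (exactly 2 times):
  leave hard: 2
  stay true: 2
  student true: 2

leave hard; stay true; student true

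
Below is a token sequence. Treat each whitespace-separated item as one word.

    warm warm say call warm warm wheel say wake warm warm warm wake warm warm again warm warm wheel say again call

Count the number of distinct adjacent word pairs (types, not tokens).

22 tokens → 21 bigram windows in total.
Repeated bigrams (each contributes count−1 duplicates):
  warm warm: 6
  wake warm: 2
  warm wheel: 2
  wheel say: 2
8 duplicate windows → 21 − 8 = 13 distinct.

13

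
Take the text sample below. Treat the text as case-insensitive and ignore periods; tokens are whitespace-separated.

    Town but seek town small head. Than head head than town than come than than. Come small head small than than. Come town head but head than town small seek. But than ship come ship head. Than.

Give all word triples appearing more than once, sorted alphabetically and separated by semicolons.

Trigram counts meeting the condition (more than once):
  head than town: 2
  than than come: 2

head than town; than than come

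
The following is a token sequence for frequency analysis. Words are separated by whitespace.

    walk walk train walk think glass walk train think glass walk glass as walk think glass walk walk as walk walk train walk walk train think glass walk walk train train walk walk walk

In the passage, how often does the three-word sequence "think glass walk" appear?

Scanning the 32 overlapping trigram windows for "think glass walk":
  position 5–7: think glass walk
  position 9–11: think glass walk
  position 15–17: think glass walk
  position 26–28: think glass walk

4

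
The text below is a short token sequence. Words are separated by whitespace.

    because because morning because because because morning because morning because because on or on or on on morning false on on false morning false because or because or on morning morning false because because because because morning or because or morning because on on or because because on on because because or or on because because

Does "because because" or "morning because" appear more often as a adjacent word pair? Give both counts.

"because because" (10 vs 4)

"because because": 10 occurrences
"morning because": 4 occurrences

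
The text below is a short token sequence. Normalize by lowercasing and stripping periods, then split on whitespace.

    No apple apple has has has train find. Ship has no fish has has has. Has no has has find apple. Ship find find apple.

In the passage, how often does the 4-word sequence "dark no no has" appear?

0

Scanning the 22 overlapping 4-gram windows for "dark no no has":
  (none found)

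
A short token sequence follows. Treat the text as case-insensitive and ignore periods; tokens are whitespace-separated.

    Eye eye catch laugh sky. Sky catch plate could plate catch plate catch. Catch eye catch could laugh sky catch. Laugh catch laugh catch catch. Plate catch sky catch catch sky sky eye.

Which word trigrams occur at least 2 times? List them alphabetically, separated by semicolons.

Trigram counts meeting the condition (at least 2 times):
  catch laugh catch: 2
  catch plate catch: 2

catch laugh catch; catch plate catch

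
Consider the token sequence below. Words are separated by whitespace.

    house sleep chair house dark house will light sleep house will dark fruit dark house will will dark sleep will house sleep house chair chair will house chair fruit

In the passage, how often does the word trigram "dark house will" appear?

2

Scanning the 27 overlapping trigram windows for "dark house will":
  position 5–7: dark house will
  position 14–16: dark house will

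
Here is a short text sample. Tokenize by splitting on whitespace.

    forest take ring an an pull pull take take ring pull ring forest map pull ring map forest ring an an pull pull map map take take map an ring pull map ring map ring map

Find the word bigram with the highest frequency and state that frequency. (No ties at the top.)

"ring map", 3 times

Bigram frequencies (highest first):
  ring map: 3
  take ring: 2
  ring an: 2
  an an: 2
  an pull: 2
  pull pull: 2
  … (17 more, each ≤ 2)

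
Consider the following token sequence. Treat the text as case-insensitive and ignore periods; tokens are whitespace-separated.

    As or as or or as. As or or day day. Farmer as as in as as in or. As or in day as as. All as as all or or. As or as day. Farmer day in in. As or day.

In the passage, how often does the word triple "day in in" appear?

Scanning the 40 overlapping trigram windows for "day in in":
  position 37–39: day in in

1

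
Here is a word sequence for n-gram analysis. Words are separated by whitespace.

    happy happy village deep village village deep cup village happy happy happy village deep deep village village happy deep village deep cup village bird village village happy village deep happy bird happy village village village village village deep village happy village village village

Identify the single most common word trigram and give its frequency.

Trigram frequencies (highest first):
  village village village: 4
  happy village deep: 3
  happy happy village: 2
  village deep village: 2
  deep village village: 2
  village village deep: 2
  … (21 more, each ≤ 2)

"village village village", 4 times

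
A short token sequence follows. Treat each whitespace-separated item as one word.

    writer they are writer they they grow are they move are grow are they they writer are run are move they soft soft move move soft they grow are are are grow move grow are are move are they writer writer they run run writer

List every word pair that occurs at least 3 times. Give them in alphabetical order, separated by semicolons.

Bigram counts meeting the condition (at least 3 times):
  are are: 3
  are they: 3
  grow are: 4
  writer they: 3

are are; are they; grow are; writer they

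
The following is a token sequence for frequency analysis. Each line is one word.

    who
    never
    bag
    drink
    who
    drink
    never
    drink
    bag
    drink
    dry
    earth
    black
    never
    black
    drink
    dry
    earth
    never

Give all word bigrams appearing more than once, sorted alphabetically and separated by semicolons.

bag drink; drink dry; dry earth

Bigram counts meeting the condition (more than once):
  bag drink: 2
  drink dry: 2
  dry earth: 2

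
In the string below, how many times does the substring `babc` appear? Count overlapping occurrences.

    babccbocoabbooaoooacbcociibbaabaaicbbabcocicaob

2

Sliding a length-4 window over the 47 characters (44 positions):
  position 1–4: babc
  position 37–40: babc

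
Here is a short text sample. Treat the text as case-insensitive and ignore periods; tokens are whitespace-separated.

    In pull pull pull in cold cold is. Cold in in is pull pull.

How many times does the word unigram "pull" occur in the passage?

Scanning the 14 tokens for "pull":
  position 2: pull
  position 3: pull
  position 4: pull
  position 13: pull
  position 14: pull

5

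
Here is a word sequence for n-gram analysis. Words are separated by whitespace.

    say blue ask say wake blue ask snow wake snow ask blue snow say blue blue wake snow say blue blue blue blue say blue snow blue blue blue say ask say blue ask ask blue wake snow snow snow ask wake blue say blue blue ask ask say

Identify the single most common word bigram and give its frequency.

"blue blue", 7 times

Bigram frequencies (highest first):
  blue blue: 7
  say blue: 6
  blue ask: 4
  ask say: 3
  wake snow: 3
  blue say: 3
  … (14 more, each ≤ 2)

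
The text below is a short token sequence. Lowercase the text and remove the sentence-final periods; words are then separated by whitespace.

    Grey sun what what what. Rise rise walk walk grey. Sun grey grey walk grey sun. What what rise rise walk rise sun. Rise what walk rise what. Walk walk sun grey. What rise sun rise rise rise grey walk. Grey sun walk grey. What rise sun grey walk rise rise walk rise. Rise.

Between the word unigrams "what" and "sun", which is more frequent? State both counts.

"what": 9 occurrences
"sun": 8 occurrences

"what" (9 vs 8)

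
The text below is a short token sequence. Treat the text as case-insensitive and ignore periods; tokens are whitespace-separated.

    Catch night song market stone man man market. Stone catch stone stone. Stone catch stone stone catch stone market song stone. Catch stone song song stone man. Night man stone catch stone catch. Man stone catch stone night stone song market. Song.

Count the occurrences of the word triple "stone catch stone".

Scanning the 40 overlapping trigram windows for "stone catch stone":
  position 9–11: stone catch stone
  position 13–15: stone catch stone
  position 16–18: stone catch stone
  position 21–23: stone catch stone
  position 30–32: stone catch stone
  position 35–37: stone catch stone

6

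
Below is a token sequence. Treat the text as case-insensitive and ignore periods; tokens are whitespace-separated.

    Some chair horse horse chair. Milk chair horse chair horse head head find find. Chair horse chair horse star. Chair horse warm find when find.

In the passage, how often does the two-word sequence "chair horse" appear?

Scanning the 24 overlapping bigram windows for "chair horse":
  position 2–3: chair horse
  position 7–8: chair horse
  position 9–10: chair horse
  position 15–16: chair horse
  position 17–18: chair horse
  position 20–21: chair horse

6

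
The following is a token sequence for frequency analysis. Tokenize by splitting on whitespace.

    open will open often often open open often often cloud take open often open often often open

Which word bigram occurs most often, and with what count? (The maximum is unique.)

"open often", 4 times

Bigram frequencies (highest first):
  open often: 4
  often often: 3
  often open: 3
  open will: 1
  will open: 1
  open open: 1
  … (3 more, each ≤ 1)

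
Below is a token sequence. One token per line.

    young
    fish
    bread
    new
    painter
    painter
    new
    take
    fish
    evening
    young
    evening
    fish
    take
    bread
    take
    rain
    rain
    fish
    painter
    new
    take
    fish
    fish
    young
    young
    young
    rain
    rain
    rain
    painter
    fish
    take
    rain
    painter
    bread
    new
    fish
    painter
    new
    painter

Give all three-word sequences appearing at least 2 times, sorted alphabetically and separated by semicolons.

Trigram counts meeting the condition (at least 2 times):
  fish painter new: 2
  new take fish: 2
  painter new take: 2

fish painter new; new take fish; painter new take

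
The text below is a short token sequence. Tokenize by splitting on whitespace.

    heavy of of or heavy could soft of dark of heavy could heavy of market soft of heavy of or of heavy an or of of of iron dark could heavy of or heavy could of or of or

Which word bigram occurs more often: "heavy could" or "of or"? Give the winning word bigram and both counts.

"heavy could": 3 occurrences
"of or": 5 occurrences

"of or" (5 vs 3)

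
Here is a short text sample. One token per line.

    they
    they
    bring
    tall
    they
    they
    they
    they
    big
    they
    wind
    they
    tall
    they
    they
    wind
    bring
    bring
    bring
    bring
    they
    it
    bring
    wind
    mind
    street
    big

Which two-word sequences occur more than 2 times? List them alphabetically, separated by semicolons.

Bigram counts meeting the condition (more than 2 times):
  bring bring: 3
  they they: 5

bring bring; they they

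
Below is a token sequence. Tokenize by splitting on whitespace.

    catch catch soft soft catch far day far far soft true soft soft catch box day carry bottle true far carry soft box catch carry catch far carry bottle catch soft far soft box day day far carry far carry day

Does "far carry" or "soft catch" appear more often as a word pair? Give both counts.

"far carry" (4 vs 2)

"far carry": 4 occurrences
"soft catch": 2 occurrences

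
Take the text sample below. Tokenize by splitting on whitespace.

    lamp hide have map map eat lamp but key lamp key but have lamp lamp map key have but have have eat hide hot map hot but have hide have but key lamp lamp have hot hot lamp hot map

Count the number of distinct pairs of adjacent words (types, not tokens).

31

40 tokens → 39 bigram windows in total.
Repeated bigrams (each contributes count−1 duplicates):
  but have: 3
  but key: 2
  have but: 2
  hide have: 2
  hot map: 2
  key lamp: 2
  lamp lamp: 2
8 duplicate windows → 39 − 8 = 31 distinct.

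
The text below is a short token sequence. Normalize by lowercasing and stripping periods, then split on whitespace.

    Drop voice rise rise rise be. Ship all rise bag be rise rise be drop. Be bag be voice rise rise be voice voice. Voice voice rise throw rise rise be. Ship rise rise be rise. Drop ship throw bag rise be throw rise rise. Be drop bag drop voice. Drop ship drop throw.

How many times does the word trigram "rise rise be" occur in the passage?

6

Scanning the 52 overlapping trigram windows for "rise rise be":
  position 4–6: rise rise be
  position 12–14: rise rise be
  position 20–22: rise rise be
  position 29–31: rise rise be
  position 33–35: rise rise be
  position 44–46: rise rise be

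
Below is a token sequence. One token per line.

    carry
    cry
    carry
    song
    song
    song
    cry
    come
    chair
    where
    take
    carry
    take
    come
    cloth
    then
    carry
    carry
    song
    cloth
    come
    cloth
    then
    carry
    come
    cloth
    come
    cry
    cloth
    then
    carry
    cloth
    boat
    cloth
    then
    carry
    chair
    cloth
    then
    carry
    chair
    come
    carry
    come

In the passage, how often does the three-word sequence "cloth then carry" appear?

Scanning the 42 overlapping trigram windows for "cloth then carry":
  position 15–17: cloth then carry
  position 22–24: cloth then carry
  position 29–31: cloth then carry
  position 34–36: cloth then carry
  position 38–40: cloth then carry

5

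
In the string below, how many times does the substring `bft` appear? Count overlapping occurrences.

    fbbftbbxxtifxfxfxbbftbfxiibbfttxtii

Sliding a length-3 window over the 35 characters (33 positions):
  position 3–5: bft
  position 19–21: bft
  position 28–30: bft

3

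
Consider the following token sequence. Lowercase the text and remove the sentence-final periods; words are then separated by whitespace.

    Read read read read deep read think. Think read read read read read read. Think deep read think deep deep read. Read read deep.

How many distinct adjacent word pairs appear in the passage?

8

24 tokens → 23 bigram windows in total.
Repeated bigrams (each contributes count−1 duplicates):
  read read: 10
  deep read: 3
  read think: 3
  read deep: 2
  think deep: 2
15 duplicate windows → 23 − 15 = 8 distinct.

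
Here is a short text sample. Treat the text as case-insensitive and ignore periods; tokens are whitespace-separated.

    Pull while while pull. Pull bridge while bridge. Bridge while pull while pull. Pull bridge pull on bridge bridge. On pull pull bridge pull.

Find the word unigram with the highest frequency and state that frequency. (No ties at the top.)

Unigram frequencies (highest first):
  pull: 10
  bridge: 7
  while: 5
  on: 2

"pull", 10 times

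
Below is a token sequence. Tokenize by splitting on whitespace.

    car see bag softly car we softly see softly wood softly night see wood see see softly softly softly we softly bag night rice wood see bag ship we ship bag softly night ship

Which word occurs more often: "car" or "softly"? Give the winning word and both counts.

"softly" (9 vs 2)

"car": 2 occurrences
"softly": 9 occurrences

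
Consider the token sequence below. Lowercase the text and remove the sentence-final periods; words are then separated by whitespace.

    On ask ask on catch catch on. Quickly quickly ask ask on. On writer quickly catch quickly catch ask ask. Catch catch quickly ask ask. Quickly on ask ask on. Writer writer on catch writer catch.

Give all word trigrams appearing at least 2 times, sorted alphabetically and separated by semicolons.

Trigram counts meeting the condition (at least 2 times):
  ask ask on: 3
  on ask ask: 2
  quickly ask ask: 2

ask ask on; on ask ask; quickly ask ask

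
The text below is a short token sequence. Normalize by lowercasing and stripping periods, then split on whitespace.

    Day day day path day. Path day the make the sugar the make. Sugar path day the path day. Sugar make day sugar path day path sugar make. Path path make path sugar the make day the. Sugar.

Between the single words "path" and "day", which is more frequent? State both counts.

"day" (10 vs 9)

"path": 9 occurrences
"day": 10 occurrences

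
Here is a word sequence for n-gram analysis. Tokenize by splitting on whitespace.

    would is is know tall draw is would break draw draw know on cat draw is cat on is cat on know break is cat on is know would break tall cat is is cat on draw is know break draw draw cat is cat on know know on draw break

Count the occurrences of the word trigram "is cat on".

5

Scanning the 49 overlapping trigram windows for "is cat on":
  position 16–18: is cat on
  position 19–21: is cat on
  position 24–26: is cat on
  position 34–36: is cat on
  position 44–46: is cat on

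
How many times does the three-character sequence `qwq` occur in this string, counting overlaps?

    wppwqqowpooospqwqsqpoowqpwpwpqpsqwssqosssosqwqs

Sliding a length-3 window over the 47 characters (45 positions):
  position 15–17: qwq
  position 44–46: qwq

2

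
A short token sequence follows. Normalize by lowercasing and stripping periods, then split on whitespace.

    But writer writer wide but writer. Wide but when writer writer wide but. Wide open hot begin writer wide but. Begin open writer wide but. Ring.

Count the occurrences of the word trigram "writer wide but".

5

Scanning the 24 overlapping trigram windows for "writer wide but":
  position 3–5: writer wide but
  position 6–8: writer wide but
  position 11–13: writer wide but
  position 18–20: writer wide but
  position 23–25: writer wide but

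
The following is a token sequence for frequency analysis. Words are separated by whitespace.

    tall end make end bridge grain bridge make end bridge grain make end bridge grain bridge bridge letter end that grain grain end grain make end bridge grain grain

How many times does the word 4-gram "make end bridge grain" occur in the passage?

4

Scanning the 26 overlapping 4-gram windows for "make end bridge grain":
  position 3–6: make end bridge grain
  position 8–11: make end bridge grain
  position 12–15: make end bridge grain
  position 25–28: make end bridge grain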